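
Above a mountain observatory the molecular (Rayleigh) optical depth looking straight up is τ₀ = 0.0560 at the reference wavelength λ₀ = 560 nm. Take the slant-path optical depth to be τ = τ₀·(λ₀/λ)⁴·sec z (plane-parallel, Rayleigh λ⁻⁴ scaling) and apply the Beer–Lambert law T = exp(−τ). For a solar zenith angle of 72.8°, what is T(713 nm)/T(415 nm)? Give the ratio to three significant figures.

Airmass: sec 72.8° = 3.3817.
τ(713 nm) = 0.0560 × (560/713)⁴ × 3.3817 = 0.0560 × 0.3805 × 3.3817 = 0.0721.
τ(415 nm) = 0.0560 × (560/415)⁴ × 3.3817 = 0.0560 × 3.3156 × 3.3817 = 0.6279.
T(713)/T(415) = exp(τ_B − τ_A) = exp(0.5558) = 1.7434.

1.74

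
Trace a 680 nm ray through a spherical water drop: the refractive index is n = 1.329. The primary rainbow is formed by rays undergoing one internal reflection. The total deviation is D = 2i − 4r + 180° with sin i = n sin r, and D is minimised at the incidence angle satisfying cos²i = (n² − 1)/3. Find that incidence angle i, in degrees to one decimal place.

59.6°

cos²i = (1.329² − 1)/3 = (1.76624 − 1)/3 = 0.25541.
cos i = 0.50538, so i = 59.643°.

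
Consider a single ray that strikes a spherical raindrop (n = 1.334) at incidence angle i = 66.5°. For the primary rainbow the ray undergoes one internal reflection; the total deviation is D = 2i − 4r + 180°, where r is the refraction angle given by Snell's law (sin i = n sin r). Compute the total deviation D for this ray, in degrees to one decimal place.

sin r = sin 66.5° / 1.334 = 0.9171/1.334 = 0.6875; r = 43.43°.
D = 2·66.5° − 4·43.43° + 180° = 133.00° − 173.71° + 180° = 139.29°.

139.3°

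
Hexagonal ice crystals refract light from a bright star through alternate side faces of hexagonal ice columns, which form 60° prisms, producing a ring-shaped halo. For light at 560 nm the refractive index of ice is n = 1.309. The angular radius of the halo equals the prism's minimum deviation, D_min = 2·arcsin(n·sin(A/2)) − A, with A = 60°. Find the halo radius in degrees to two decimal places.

n·sin(A/2) = 1.309 × sin 30° = 1.309 × 0.5000 = 0.6545.
D_min = 2·arcsin(0.6545) − 60° = 2 × 40.882° − 60° = 21.763°.

21.76°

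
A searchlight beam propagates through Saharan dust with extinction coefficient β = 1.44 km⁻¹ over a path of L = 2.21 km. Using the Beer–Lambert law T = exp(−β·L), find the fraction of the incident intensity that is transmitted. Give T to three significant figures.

0.0415

τ = β·L = 1.44 × 2.21 = 3.1824.
T = exp(−3.1824) = 0.0415.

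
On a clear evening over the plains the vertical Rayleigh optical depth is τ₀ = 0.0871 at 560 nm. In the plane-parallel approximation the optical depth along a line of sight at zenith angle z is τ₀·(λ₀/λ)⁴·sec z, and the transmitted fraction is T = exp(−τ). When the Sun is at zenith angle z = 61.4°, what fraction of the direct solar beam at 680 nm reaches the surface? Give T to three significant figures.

0.920

sec 61.4° = 2.0890.
τ = 0.0871 × (560/680)⁴ × 2.0890 = 0.0871 × 0.4600 × 2.0890 = 0.0837.
T = exp(−0.0837) = 0.9197.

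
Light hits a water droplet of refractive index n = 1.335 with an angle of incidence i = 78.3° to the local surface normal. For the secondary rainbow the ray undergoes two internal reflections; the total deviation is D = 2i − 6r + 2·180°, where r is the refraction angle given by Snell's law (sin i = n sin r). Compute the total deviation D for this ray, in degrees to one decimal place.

233.5°

sin r = sin 78.3° / 1.335 = 0.9792/1.335 = 0.7335; r = 47.18°.
D = 2·78.3° − 6·47.18° + 2·180° = 156.60° − 283.08° + 360° = 233.52°.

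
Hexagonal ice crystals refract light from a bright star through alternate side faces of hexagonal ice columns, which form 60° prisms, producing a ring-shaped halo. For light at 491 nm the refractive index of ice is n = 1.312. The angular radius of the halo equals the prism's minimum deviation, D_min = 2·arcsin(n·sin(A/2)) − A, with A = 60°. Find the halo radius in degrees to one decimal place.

22.0°

n·sin(A/2) = 1.312 × sin 30° = 1.312 × 0.5000 = 0.6560.
D_min = 2·arcsin(0.6560) − 60° = 2 × 40.996° − 60° = 21.991°.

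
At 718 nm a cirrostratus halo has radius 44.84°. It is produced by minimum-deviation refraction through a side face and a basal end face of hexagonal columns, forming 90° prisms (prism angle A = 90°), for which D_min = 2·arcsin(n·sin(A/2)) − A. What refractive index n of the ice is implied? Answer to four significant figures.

1.306

Rearranging: n = sin((D_min + A)/2) / sin(A/2).
(D_min + A)/2 = (44.84° + 90°)/2 = 67.420°.
n = sin 67.420° / sin 45° = 0.9233 / 0.7071 = 1.3058.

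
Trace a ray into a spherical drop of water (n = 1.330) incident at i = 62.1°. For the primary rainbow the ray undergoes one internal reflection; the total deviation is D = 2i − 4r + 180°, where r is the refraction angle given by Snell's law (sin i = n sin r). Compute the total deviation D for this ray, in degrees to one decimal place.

137.6°

sin r = sin 62.1° / 1.330 = 0.8838/1.330 = 0.6645; r = 41.64°.
D = 2·62.1° − 4·41.64° + 180° = 124.20° − 166.57° + 180° = 137.63°.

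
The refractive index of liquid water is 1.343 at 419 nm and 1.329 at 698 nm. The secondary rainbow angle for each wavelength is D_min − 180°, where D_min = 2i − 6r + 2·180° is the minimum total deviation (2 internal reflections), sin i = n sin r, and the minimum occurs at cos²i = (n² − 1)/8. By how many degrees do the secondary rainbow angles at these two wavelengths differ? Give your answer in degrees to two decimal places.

At 419 nm (n = 1.343): cos²i = 0.10046 → i = 71.522°, r = 44.928°, D_min = 233.478°, rainbow angle = 53.478°.
At 698 nm (n = 1.329): cos²i = 0.09578 → i = 71.972°, r = 45.685°, D_min = 229.837°, rainbow angle = 49.837°.
Angular width = |53.478° − 49.837°| = 3.641°.

3.64°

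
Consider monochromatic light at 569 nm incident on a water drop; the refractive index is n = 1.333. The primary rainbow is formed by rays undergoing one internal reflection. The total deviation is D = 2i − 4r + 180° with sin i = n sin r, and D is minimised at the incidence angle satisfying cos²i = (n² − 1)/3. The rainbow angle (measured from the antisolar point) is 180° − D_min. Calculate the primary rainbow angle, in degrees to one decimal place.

cos²i = (1.77689 − 1)/3 = 0.25896; i = arccos(0.50888) = 59.410°.
sin r = sin 59.410°/1.333 = 0.64579; r = 40.225°.
D_min = 2·59.410° − 4·40.225° + 180° = 137.922°.
Rainbow angle = 180° − D_min = 42.078°.

42.1°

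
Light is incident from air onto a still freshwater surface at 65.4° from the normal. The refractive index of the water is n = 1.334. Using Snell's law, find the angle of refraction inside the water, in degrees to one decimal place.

43.0°

Snell: sin θ_r = sin θ_i / n = sin 65.4° / 1.334 = 0.9092 / 1.334 = 0.6816.
θ_r = arcsin(0.6816) = 42.97°.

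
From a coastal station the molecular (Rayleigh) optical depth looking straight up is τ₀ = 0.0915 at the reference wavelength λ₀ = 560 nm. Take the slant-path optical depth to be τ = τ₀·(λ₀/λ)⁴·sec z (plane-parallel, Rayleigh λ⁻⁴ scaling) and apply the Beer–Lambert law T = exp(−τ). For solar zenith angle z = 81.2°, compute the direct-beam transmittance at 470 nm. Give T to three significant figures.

sec 81.2° = 6.5366.
τ = 0.0915 × (560/470)⁴ × 6.5366 = 0.0915 × 2.0154 × 6.5366 = 1.2054.
T = exp(−1.2054) = 0.2996.

0.300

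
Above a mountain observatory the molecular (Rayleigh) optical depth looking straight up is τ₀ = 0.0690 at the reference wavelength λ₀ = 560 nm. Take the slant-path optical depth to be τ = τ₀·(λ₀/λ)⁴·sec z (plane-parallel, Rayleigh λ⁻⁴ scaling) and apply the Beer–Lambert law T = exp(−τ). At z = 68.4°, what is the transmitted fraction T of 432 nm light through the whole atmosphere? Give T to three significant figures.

0.589

sec 68.4° = 2.7165.
τ = 0.0690 × (560/432)⁴ × 2.7165 = 0.0690 × 2.8237 × 2.7165 = 0.5293.
T = exp(−0.5293) = 0.5890.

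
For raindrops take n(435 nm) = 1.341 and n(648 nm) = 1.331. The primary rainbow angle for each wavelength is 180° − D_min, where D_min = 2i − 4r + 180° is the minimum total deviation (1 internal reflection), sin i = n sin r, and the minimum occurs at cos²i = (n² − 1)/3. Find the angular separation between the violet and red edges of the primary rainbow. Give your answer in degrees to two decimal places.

1.44°

At 435 nm (n = 1.341): cos²i = 0.26609 → i = 58.946°, r = 39.705°, D_min = 139.071°, rainbow angle = 40.929°.
At 648 nm (n = 1.331): cos²i = 0.25719 → i = 59.527°, r = 40.356°, D_min = 137.630°, rainbow angle = 42.370°.
Angular width = |40.929° − 42.370°| = 1.441°.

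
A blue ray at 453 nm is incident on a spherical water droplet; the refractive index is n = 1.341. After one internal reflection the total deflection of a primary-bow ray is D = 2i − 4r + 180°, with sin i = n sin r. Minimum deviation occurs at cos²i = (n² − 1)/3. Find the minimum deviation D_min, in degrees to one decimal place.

139.1°

cos²i = (1.79828 − 1)/3 = 0.26609; i = arccos(0.51584) = 58.946°.
sin r = sin 58.946°/1.341 = 0.63884; r = 39.705°.
D_min = 2·58.946° − 4·39.705° + 180° = 139.071°.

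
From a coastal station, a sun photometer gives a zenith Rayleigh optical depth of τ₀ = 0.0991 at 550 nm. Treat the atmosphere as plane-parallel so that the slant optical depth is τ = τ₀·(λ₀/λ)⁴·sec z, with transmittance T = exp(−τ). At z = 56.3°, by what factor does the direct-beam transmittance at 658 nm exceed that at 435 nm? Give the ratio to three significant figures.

1.45

Airmass: sec 56.3° = 1.8023.
τ(658 nm) = 0.0991 × (550/658)⁴ × 1.8023 = 0.0991 × 0.4881 × 1.8023 = 0.0872.
τ(435 nm) = 0.0991 × (550/435)⁴ × 1.8023 = 0.0991 × 2.5556 × 1.8023 = 0.4565.
T(658)/T(435) = exp(τ_B − τ_A) = exp(0.3693) = 1.4467.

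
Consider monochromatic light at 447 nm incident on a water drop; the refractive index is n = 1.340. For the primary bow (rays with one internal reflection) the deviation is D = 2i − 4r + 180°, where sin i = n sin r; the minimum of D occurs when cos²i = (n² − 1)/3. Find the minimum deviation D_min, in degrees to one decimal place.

cos²i = (1.79560 − 1)/3 = 0.26520; i = arccos(0.51498) = 59.004°.
sin r = sin 59.004°/1.340 = 0.63971; r = 39.770°.
D_min = 2·59.004° − 4·39.770° + 180° = 138.929°.

138.9°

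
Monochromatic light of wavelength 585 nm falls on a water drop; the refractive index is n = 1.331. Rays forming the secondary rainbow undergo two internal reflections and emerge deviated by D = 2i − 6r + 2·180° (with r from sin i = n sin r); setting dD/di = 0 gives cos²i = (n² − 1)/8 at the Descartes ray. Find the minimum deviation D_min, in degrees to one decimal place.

cos²i = (1.77156 − 1)/8 = 0.09645; i = arccos(0.31056) = 71.907°.
sin r = sin 71.907°/1.331 = 0.71417; r = 45.575°.
D_min = 2·71.907° − 6·45.575° + 360° = 230.365°.

230.4°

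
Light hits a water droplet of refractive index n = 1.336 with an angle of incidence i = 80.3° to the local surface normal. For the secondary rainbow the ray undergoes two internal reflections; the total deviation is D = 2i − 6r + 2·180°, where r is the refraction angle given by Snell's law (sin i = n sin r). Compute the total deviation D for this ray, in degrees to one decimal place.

sin r = sin 80.3° / 1.336 = 0.9857/1.336 = 0.7378; r = 47.54°.
D = 2·80.3° − 6·47.54° + 2·180° = 160.60° − 285.27° + 360° = 235.33°.

235.3°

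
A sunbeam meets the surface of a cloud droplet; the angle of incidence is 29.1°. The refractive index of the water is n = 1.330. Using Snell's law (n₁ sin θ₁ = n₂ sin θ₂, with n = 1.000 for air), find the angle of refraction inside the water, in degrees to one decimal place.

Snell: sin θ_r = sin θ_i / n = sin 29.1° / 1.330 = 0.4863 / 1.330 = 0.3657.
θ_r = arcsin(0.3657) = 21.45°.

21.4°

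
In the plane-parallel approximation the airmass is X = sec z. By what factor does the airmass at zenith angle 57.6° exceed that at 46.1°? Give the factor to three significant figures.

X(57.6°)/X(46.1°) = sec 57.6° / sec 46.1° = cos 46.1° / cos 57.6° = 0.6934/0.5358 = 1.2941.

1.29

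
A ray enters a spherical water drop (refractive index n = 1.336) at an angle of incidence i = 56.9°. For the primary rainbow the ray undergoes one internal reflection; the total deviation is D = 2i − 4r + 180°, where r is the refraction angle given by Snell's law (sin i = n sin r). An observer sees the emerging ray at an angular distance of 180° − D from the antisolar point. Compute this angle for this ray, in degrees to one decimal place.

41.5°

sin r = sin 56.9° / 1.336 = 0.8377/1.336 = 0.6270; r = 38.83°.
D = 2·56.9° − 4·38.83° + 180° = 113.80° − 155.33° + 180° = 138.47°.
Angle from antisolar point = 180° − D = 41.53°.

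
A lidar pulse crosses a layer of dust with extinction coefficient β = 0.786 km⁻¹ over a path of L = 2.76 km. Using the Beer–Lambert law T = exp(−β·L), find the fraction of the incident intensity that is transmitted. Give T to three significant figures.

τ = β·L = 0.786 × 2.76 = 2.1694.
T = exp(−2.1694) = 0.1143.

0.114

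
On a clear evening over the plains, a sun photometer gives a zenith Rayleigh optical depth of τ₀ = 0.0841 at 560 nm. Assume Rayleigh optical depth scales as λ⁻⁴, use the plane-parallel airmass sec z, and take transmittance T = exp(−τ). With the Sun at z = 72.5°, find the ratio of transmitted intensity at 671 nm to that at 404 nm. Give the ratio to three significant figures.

Airmass: sec 72.5° = 3.3255.
τ(671 nm) = 0.0841 × (560/671)⁴ × 3.3255 = 0.0841 × 0.4851 × 3.3255 = 0.1357.
τ(404 nm) = 0.0841 × (560/404)⁴ × 3.3255 = 0.0841 × 3.6917 × 3.3255 = 1.0325.
T(671)/T(404) = exp(τ_B − τ_A) = exp(0.8968) = 2.4517.

2.45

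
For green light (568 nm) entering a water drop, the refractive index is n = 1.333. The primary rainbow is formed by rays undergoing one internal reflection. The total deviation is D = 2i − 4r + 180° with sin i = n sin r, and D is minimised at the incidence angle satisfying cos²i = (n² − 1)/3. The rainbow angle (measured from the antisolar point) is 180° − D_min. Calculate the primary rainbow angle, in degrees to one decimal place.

42.1°

cos²i = (1.77689 − 1)/3 = 0.25896; i = arccos(0.50888) = 59.410°.
sin r = sin 59.410°/1.333 = 0.64579; r = 40.225°.
D_min = 2·59.410° − 4·40.225° + 180° = 137.922°.
Rainbow angle = 180° − D_min = 42.078°.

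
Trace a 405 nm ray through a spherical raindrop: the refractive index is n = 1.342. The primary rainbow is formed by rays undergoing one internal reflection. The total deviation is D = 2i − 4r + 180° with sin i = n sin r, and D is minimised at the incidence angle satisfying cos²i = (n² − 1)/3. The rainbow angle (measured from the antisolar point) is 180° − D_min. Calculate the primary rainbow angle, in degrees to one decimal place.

40.8°

cos²i = (1.80096 − 1)/3 = 0.26699; i = arccos(0.51671) = 58.888°.
sin r = sin 58.888°/1.342 = 0.63797; r = 39.641°.
D_min = 2·58.888° − 4·39.641° + 180° = 139.213°.
Rainbow angle = 180° − D_min = 40.787°.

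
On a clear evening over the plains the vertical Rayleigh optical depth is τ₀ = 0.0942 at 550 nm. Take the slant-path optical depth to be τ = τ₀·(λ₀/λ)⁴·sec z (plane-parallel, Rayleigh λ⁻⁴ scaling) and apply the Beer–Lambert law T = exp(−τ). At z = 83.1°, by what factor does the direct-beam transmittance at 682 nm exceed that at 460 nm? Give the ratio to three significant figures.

Airmass: sec 83.1° = 8.3238.
τ(682 nm) = 0.0942 × (550/682)⁴ × 8.3238 = 0.0942 × 0.4230 × 8.3238 = 0.3317.
τ(460 nm) = 0.0942 × (550/460)⁴ × 8.3238 = 0.0942 × 2.0437 × 8.3238 = 1.6025.
T(682)/T(460) = exp(τ_B − τ_A) = exp(1.2708) = 3.5638.

3.56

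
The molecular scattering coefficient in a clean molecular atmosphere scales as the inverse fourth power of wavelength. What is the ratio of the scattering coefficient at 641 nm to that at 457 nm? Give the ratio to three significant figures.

0.258

Rayleigh scattering ∝ λ⁻⁴, so the ratio of coefficients is the inverse fourth power of the wavelength ratio.
σ(641)/σ(457) = (457/641)⁴ = (0.7129)⁴ = 0.2584.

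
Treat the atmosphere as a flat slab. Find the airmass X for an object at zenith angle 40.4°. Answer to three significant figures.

1.31

X = sec z = 1/cos 40.4° = 1/0.7615 = 1.3131.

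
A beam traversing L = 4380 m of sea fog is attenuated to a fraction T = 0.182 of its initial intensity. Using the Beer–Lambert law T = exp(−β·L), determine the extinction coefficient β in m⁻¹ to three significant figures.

Beer–Lambert: T = exp(−βL) ⇒ β = −ln(T)/L = −ln(0.182)/4380 = 1.7037/4380 = 0.000389 m⁻¹.

0.000389 m⁻¹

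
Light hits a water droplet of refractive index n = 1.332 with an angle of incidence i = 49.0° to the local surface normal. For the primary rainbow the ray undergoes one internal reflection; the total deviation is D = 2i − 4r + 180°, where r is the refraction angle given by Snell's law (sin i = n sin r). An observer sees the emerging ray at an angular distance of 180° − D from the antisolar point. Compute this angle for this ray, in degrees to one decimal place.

sin r = sin 49.0° / 1.332 = 0.7547/1.332 = 0.5666; r = 34.51°.
D = 2·49.0° − 4·34.51° + 180° = 98.00° − 138.05° + 180° = 139.95°.
Angle from antisolar point = 180° − D = 40.05°.

40.1°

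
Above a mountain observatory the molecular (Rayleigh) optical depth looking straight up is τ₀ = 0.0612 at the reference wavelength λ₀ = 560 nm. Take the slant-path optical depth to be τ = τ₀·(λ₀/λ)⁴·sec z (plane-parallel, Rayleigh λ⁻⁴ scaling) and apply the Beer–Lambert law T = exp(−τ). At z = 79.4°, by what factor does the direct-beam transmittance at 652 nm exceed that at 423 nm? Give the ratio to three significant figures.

Airmass: sec 79.4° = 5.4362.
τ(652 nm) = 0.0612 × (560/652)⁴ × 5.4362 = 0.0612 × 0.5442 × 5.4362 = 0.1811.
τ(423 nm) = 0.0612 × (560/423)⁴ × 5.4362 = 0.0612 × 3.0718 × 5.4362 = 1.0220.
T(652)/T(423) = exp(τ_B − τ_A) = exp(0.8409) = 2.3185.

2.32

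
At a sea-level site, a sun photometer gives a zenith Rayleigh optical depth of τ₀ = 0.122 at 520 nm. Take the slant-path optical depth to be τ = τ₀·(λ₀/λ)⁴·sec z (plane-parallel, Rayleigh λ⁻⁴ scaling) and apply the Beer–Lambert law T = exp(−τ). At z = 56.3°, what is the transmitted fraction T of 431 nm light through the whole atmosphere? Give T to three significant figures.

sec 56.3° = 1.8023.
τ = 0.122 × (520/431)⁴ × 1.8023 = 0.122 × 2.1189 × 1.8023 = 0.4659.
T = exp(−0.4659) = 0.6276.

0.628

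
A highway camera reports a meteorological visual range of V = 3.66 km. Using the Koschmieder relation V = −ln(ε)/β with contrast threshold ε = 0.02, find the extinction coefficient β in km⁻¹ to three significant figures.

β = −ln(0.02) / V = 3.912 / 3.66 = 1.0689 km⁻¹.

1.07 km⁻¹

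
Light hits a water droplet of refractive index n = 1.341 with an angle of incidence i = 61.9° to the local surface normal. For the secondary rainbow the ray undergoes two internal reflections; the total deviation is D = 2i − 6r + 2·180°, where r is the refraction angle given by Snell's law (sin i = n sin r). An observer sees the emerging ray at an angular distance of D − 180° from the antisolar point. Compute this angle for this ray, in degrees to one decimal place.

sin r = sin 61.9° / 1.341 = 0.8821/1.341 = 0.6578; r = 41.13°.
D = 2·61.9° − 6·41.13° + 2·180° = 123.80° − 246.80° + 360° = 237.00°.
Angle from antisolar point = D − 180° = 57.00°.

57.0°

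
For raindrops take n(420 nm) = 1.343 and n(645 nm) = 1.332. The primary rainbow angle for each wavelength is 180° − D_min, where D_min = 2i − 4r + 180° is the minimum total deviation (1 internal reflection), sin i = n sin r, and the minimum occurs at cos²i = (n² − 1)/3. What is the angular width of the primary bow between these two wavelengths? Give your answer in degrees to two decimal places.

At 420 nm (n = 1.343): cos²i = 0.26788 → i = 58.830°, r = 39.577°, D_min = 139.354°, rainbow angle = 40.646°.
At 645 nm (n = 1.332): cos²i = 0.25807 → i = 59.469°, r = 40.290°, D_min = 137.776°, rainbow angle = 42.224°.
Angular width = |40.646° − 42.224°| = 1.578°.

1.58°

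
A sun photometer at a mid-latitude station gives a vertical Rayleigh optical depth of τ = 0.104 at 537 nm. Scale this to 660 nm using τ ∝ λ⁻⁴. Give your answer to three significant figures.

τ(660 nm) = τ(537 nm) × (537/660)⁴ = 0.104 × (0.8136)⁴ = 0.104 × 0.4382 = 0.0456.

0.0456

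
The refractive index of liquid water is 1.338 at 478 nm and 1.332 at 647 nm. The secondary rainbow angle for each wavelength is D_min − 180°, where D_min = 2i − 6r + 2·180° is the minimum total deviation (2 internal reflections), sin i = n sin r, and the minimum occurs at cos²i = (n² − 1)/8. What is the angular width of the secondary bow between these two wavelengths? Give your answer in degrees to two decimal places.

1.56°

At 478 nm (n = 1.338): cos²i = 0.09878 → i = 71.682°, r = 45.195°, D_min = 232.193°, rainbow angle = 52.193°.
At 647 nm (n = 1.332): cos²i = 0.09678 → i = 71.875°, r = 45.520°, D_min = 230.628°, rainbow angle = 50.628°.
Angular width = |52.193° − 50.628°| = 1.564°.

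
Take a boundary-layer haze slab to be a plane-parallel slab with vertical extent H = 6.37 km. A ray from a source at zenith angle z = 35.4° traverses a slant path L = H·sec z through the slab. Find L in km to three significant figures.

sec z = 1/cos 35.4° = 1.2268.
L = 6.37 × 1.2268 = 7.815 km.

7.81 km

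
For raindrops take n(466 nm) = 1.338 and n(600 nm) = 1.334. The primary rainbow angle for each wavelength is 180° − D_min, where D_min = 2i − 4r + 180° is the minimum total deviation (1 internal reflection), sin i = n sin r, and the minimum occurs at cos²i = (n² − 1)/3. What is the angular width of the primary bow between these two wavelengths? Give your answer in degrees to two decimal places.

At 466 nm (n = 1.338): cos²i = 0.26341 → i = 59.120°, r = 39.899°, D_min = 138.643°, rainbow angle = 41.357°.
At 600 nm (n = 1.334): cos²i = 0.25985 → i = 59.352°, r = 40.159°, D_min = 138.067°, rainbow angle = 41.933°.
Angular width = |41.357° − 41.933°| = 0.576°.

0.58°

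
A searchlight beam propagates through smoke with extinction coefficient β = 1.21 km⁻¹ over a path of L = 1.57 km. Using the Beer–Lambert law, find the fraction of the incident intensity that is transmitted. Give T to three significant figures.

τ = β·L = 1.21 × 1.57 = 1.8997.
T = exp(−1.8997) = 0.1496.

0.150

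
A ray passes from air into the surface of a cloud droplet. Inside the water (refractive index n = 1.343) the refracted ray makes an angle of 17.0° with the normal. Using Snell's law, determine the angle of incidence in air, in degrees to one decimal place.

Snell: sin θ_i = n · sin θ_r = 1.343 × sin 17.0° = 1.343 × 0.2924 = 0.3927.
θ_i = arcsin(0.3927) = 23.12°.

23.1°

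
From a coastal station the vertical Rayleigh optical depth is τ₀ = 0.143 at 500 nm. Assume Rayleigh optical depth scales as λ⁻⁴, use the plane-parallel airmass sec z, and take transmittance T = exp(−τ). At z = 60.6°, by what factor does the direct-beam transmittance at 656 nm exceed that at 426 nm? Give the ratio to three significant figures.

Airmass: sec 60.6° = 2.0371.
τ(656 nm) = 0.143 × (500/656)⁴ × 2.0371 = 0.143 × 0.3375 × 2.0371 = 0.0983.
τ(426 nm) = 0.143 × (500/426)⁴ × 2.0371 = 0.143 × 1.8978 × 2.0371 = 0.5528.
T(656)/T(426) = exp(τ_B − τ_A) = exp(0.4545) = 1.5754.

1.58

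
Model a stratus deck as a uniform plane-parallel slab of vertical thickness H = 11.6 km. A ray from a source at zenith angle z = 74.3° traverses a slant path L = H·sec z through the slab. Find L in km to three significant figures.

sec z = 1/cos 74.3° = 3.6955.
L = 11.6 × 3.6955 = 42.868 km.

42.9 km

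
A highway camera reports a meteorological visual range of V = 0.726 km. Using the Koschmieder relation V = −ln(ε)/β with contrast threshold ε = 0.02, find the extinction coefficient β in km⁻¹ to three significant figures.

β = −ln(0.02) / V = 3.912 / 0.726 = 5.3885 km⁻¹.

5.39 km⁻¹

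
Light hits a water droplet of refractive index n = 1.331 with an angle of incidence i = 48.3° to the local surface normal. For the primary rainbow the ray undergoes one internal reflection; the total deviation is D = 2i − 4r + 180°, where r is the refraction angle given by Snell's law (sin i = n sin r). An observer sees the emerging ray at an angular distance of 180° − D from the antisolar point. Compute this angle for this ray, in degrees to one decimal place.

sin r = sin 48.3° / 1.331 = 0.7466/1.331 = 0.5610; r = 34.12°.
D = 2·48.3° − 4·34.12° + 180° = 96.60° − 136.49° + 180° = 140.11°.
Angle from antisolar point = 180° − D = 39.89°.

39.9°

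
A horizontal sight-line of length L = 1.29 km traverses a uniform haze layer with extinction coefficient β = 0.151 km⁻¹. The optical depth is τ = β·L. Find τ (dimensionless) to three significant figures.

0.195

τ = β·L = 0.151 × 1.29 = 0.1948.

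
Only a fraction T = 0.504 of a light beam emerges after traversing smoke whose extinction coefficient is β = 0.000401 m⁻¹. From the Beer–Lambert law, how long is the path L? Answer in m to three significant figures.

Beer–Lambert: T = exp(−βL) ⇒ L = −ln(T)/β = −ln(0.504)/0.000401 = 0.6852/0.000401 = 1709 m.

1710 m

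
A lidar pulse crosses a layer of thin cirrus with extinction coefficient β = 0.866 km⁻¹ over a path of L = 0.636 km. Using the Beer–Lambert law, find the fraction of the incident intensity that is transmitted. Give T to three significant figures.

0.577

τ = β·L = 0.866 × 0.636 = 0.5508.
T = exp(−0.5508) = 0.5765.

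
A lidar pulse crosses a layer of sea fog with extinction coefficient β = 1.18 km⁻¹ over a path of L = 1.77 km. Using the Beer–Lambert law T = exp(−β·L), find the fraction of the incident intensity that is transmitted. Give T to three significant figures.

τ = β·L = 1.18 × 1.77 = 2.0886.
T = exp(−2.0886) = 0.1239.

0.124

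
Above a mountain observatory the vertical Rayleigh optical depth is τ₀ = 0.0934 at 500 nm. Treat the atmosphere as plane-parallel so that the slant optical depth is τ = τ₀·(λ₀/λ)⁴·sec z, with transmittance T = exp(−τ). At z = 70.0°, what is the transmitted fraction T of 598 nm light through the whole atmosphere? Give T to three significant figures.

0.875

sec 70.0° = 2.9238.
τ = 0.0934 × (500/598)⁴ × 2.9238 = 0.0934 × 0.4887 × 2.9238 = 0.1335.
T = exp(−0.1335) = 0.8751.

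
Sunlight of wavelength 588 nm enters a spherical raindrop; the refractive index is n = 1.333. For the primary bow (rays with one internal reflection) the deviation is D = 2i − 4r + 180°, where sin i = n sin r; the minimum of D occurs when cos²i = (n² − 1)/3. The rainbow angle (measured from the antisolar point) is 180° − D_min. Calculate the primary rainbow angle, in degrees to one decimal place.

42.1°

cos²i = (1.77689 − 1)/3 = 0.25896; i = arccos(0.50888) = 59.410°.
sin r = sin 59.410°/1.333 = 0.64579; r = 40.225°.
D_min = 2·59.410° − 4·40.225° + 180° = 137.922°.
Rainbow angle = 180° − D_min = 42.078°.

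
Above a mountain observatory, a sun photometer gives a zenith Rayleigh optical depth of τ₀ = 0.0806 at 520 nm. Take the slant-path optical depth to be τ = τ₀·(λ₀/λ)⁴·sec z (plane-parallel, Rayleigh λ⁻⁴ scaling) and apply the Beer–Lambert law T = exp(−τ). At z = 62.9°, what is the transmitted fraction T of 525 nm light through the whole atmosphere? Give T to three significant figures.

0.843

sec 62.9° = 2.1952.
τ = 0.0806 × (520/525)⁴ × 2.1952 = 0.0806 × 0.9624 × 2.1952 = 0.1703.
T = exp(−0.1703) = 0.8434.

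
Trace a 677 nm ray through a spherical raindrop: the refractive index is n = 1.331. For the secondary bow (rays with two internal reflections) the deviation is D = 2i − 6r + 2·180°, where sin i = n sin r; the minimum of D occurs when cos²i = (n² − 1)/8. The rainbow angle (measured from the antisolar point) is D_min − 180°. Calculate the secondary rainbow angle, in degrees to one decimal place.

50.4°

cos²i = (1.77156 − 1)/8 = 0.09645; i = arccos(0.31056) = 71.907°.
sin r = sin 71.907°/1.331 = 0.71417; r = 45.575°.
D_min = 2·71.907° − 6·45.575° + 360° = 230.365°.
Rainbow angle = D_min − 180° = 50.365°.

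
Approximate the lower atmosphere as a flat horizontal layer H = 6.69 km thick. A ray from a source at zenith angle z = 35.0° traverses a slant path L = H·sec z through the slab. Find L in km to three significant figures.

8.17 km

sec z = 1/cos 35.0° = 1.2208.
L = 6.69 × 1.2208 = 8.167 km.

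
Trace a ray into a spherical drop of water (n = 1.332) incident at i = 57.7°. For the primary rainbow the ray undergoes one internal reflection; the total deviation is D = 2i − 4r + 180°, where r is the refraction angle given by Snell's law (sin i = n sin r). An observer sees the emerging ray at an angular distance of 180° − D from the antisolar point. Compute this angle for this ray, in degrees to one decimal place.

sin r = sin 57.7° / 1.332 = 0.8453/1.332 = 0.6346; r = 39.39°.
D = 2·57.7° − 4·39.39° + 180° = 115.40° − 157.56° + 180° = 137.84°.
Angle from antisolar point = 180° − D = 42.16°.

42.2°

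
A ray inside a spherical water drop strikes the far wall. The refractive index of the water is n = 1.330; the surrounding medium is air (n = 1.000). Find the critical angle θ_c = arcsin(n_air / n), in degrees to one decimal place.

sin θ_c = n_air / n = 1.000 / 1.330 = 0.7519.
θ_c = arcsin(0.7519) = 48.75°.

48.8°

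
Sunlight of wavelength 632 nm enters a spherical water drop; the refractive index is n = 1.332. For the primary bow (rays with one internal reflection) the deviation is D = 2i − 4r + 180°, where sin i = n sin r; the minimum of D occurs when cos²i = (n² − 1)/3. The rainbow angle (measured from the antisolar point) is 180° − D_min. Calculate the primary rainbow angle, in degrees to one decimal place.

cos²i = (1.77422 − 1)/3 = 0.25807; i = arccos(0.50801) = 59.469°.
sin r = sin 59.469°/1.332 = 0.64666; r = 40.290°.
D_min = 2·59.469° − 4·40.290° + 180° = 137.776°.
Rainbow angle = 180° − D_min = 42.224°.

42.2°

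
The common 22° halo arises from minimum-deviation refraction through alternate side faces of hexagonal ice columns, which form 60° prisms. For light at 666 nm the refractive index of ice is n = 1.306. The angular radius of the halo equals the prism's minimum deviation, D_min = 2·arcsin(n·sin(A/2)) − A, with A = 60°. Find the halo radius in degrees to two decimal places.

21.54°

n·sin(A/2) = 1.306 × sin 30° = 1.306 × 0.5000 = 0.6530.
D_min = 2·arcsin(0.6530) − 60° = 2 × 40.768° − 60° = 21.536°.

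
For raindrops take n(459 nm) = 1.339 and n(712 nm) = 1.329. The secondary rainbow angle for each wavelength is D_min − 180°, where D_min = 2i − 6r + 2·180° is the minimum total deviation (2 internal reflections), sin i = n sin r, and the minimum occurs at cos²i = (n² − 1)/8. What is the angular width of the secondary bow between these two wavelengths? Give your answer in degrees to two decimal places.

2.61°

At 459 nm (n = 1.339): cos²i = 0.09912 → i = 71.650°, r = 45.141°, D_min = 232.451°, rainbow angle = 52.451°.
At 712 nm (n = 1.329): cos²i = 0.09578 → i = 71.972°, r = 45.685°, D_min = 229.837°, rainbow angle = 49.837°.
Angular width = |52.451° − 49.837°| = 2.614°.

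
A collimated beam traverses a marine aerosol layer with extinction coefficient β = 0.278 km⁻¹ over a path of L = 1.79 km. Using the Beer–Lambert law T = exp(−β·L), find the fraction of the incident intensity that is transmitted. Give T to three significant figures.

0.608

τ = β·L = 0.278 × 1.79 = 0.4976.
T = exp(−0.4976) = 0.6080.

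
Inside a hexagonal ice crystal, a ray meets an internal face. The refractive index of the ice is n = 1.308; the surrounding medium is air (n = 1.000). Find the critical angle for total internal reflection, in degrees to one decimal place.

49.9°

sin θ_c = n_air / n = 1.000 / 1.308 = 0.7645.
θ_c = arcsin(0.7645) = 49.86°.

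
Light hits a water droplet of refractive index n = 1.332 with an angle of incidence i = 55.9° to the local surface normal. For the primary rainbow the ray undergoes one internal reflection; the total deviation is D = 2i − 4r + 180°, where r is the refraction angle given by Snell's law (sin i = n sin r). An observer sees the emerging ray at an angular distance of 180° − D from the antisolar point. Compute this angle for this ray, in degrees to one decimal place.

sin r = sin 55.9° / 1.332 = 0.8281/1.332 = 0.6217; r = 38.44°.
D = 2·55.9° − 4·38.44° + 180° = 111.80° − 153.75° + 180° = 138.05°.
Angle from antisolar point = 180° − D = 41.95°.

42.0°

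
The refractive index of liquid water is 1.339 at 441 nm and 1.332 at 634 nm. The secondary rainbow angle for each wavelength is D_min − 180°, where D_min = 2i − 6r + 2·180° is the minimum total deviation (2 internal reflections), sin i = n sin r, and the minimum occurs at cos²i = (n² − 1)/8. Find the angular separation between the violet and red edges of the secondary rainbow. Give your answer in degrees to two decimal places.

1.82°

At 441 nm (n = 1.339): cos²i = 0.09912 → i = 71.650°, r = 45.141°, D_min = 232.451°, rainbow angle = 52.451°.
At 634 nm (n = 1.332): cos²i = 0.09678 → i = 71.875°, r = 45.520°, D_min = 230.628°, rainbow angle = 50.628°.
Angular width = |52.451° − 50.628°| = 1.823°.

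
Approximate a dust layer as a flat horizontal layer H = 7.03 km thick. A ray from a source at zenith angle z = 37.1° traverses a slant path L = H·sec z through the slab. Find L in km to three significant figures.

sec z = 1/cos 37.1° = 1.2538.
L = 7.03 × 1.2538 = 8.814 km.

8.81 km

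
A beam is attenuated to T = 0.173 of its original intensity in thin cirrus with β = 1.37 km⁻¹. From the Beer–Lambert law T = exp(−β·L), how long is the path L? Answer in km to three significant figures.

Beer–Lambert: T = exp(−βL) ⇒ L = −ln(T)/β = −ln(0.173)/1.37 = 1.7545/1.37 = 1.281 km.

1.28 km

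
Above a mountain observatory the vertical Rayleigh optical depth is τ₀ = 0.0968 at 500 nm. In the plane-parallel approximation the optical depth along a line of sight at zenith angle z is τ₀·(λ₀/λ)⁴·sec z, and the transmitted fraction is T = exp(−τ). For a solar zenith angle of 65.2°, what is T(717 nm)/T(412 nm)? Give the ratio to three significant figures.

1.56

Airmass: sec 65.2° = 2.3841.
τ(717 nm) = 0.0968 × (500/717)⁴ × 2.3841 = 0.0968 × 0.2365 × 2.3841 = 0.0546.
τ(412 nm) = 0.0968 × (500/412)⁴ × 2.3841 = 0.0968 × 2.1692 × 2.3841 = 0.5006.
T(717)/T(412) = exp(τ_B − τ_A) = exp(0.4460) = 1.5621.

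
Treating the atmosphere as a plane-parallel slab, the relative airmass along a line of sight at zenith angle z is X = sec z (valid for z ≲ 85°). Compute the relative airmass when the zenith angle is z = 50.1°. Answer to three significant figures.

1.56

X = sec z = 1/cos 50.1° = 1/0.6414 = 1.5590.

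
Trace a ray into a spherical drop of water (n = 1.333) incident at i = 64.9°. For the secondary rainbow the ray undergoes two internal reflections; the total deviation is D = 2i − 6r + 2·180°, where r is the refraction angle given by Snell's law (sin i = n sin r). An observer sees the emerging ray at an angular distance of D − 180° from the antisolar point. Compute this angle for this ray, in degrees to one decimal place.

53.0°

sin r = sin 64.9° / 1.333 = 0.9056/1.333 = 0.6793; r = 42.79°.
D = 2·64.9° − 6·42.79° + 2·180° = 129.80° − 256.76° + 360° = 233.04°.
Angle from antisolar point = D − 180° = 53.04°.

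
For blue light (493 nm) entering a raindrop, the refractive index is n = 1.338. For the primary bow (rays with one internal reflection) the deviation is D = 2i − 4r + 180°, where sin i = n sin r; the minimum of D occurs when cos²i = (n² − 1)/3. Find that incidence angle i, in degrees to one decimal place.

59.1°

cos²i = (1.338² − 1)/3 = (1.79024 − 1)/3 = 0.26341.
cos i = 0.51324, so i = 59.120°.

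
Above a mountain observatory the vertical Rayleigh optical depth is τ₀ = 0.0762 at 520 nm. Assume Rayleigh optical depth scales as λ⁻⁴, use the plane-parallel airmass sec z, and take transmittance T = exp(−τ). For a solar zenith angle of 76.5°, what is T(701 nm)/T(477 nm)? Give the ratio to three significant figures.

Airmass: sec 76.5° = 4.2837.
τ(701 nm) = 0.0762 × (520/701)⁴ × 4.2837 = 0.0762 × 0.3028 × 4.2837 = 0.0988.
τ(477 nm) = 0.0762 × (520/477)⁴ × 4.2837 = 0.0762 × 1.4123 × 4.2837 = 0.4610.
T(701)/T(477) = exp(τ_B − τ_A) = exp(0.3622) = 1.4364.

1.44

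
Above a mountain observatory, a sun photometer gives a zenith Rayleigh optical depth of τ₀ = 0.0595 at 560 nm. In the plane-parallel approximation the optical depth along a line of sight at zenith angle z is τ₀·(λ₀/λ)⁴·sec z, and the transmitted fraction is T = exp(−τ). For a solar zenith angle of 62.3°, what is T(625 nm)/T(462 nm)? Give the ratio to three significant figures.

Airmass: sec 62.3° = 2.1513.
τ(625 nm) = 0.0595 × (560/625)⁴ × 2.1513 = 0.0595 × 0.6445 × 2.1513 = 0.0825.
τ(462 nm) = 0.0595 × (560/462)⁴ × 2.1513 = 0.0595 × 2.1587 × 2.1513 = 0.2763.
T(625)/T(462) = exp(τ_B − τ_A) = exp(0.1938) = 1.2139.

1.21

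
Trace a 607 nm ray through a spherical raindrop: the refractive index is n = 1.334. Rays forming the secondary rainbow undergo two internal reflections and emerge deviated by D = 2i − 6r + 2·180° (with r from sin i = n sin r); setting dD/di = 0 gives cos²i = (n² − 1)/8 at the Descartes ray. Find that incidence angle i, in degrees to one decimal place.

71.8°

cos²i = (1.334² − 1)/8 = (1.77956 − 1)/8 = 0.09744.
cos i = 0.31216, so i = 71.810°.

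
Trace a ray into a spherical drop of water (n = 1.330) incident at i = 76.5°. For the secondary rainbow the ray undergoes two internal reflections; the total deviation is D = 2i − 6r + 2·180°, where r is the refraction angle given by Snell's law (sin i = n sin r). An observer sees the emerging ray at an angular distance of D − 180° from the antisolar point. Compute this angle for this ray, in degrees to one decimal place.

sin r = sin 76.5° / 1.330 = 0.9724/1.330 = 0.7311; r = 46.98°.
D = 2·76.5° − 6·46.98° + 2·180° = 153.00° − 281.87° + 360° = 231.13°.
Angle from antisolar point = D − 180° = 51.13°.

51.1°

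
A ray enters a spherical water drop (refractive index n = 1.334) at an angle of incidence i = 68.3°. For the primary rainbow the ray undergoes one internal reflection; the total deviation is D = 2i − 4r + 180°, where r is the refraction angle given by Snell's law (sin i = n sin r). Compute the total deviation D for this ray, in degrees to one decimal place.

sin r = sin 68.3° / 1.334 = 0.9291/1.334 = 0.6965; r = 44.15°.
D = 2·68.3° − 4·44.15° + 180° = 136.60° − 176.59° + 180° = 140.01°.

140.0°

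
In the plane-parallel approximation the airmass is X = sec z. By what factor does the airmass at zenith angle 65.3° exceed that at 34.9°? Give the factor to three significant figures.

X(65.3°)/X(34.9°) = sec 65.3° / sec 34.9° = cos 34.9° / cos 65.3° = 0.8202/0.4179 = 1.9627.

1.96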